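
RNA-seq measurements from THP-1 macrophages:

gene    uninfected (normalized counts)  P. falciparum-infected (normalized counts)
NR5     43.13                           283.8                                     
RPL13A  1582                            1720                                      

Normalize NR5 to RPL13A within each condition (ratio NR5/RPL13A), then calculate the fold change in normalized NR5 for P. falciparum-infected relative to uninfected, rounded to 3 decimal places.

NR5/RPL13A (uninfected) = 43.13 / 1582 = 0.027263
NR5/RPL13A (P. falciparum-infected) = 283.8 / 1720 = 0.165
Fold change = 0.165 / 0.027263 = 6.0522

6.052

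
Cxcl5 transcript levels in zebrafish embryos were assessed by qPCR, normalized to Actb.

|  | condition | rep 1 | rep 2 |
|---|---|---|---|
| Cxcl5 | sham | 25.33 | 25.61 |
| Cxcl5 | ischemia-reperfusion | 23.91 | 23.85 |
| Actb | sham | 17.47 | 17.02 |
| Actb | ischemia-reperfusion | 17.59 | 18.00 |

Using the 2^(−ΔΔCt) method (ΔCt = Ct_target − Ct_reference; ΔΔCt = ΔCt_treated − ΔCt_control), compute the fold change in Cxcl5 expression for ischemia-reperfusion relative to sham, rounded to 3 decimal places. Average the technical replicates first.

Mean Ct: Cxcl5 sham 25.470; Cxcl5 ischemia-reperfusion 23.880; Actb sham 17.245; Actb ischemia-reperfusion 17.795
ΔCt(sham) = 25.470 − 17.245 = 8.225
ΔCt(ischemia-reperfusion) = 23.880 − 17.795 = 6.085
ΔΔCt = 6.085 − 8.225 = -2.140
Fold change = 2^(−(-2.140)) = 2^2.140 = 4.4076

4.408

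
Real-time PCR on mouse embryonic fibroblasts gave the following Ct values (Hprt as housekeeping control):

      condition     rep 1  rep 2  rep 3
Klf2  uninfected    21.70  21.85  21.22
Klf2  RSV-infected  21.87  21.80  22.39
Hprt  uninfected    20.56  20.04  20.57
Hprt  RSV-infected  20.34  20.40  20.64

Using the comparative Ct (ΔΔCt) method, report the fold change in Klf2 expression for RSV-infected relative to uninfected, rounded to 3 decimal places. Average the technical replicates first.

Mean Ct: Klf2 uninfected 21.590; Klf2 RSV-infected 22.020; Hprt uninfected 20.390; Hprt RSV-infected 20.460
ΔCt(uninfected) = 21.590 − 20.390 = 1.200
ΔCt(RSV-infected) = 22.020 − 20.460 = 1.560
ΔΔCt = 1.560 − 1.200 = 0.360
Fold change = 2^(−0.360) = 0.7792

0.779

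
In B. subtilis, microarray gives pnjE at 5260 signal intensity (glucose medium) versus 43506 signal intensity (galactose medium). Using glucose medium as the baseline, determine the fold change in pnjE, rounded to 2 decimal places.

8.27

Fold change = 43506 / 5260 = 8.271
pnjE is upregulated.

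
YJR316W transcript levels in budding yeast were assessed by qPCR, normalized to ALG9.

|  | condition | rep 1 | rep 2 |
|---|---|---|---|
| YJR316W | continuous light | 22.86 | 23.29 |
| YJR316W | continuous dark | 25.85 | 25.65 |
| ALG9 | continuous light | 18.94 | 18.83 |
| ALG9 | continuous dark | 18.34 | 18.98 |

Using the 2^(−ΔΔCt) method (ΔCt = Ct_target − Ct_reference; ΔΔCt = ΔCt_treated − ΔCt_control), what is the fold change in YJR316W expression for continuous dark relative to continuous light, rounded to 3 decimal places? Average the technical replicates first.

Mean Ct: YJR316W continuous light 23.075; YJR316W continuous dark 25.750; ALG9 continuous light 18.885; ALG9 continuous dark 18.660
ΔCt(continuous light) = 23.075 − 18.885 = 4.190
ΔCt(continuous dark) = 25.750 − 18.660 = 7.090
ΔΔCt = 7.090 − 4.190 = 2.900
Fold change = 2^(−2.900) = 0.1340

0.134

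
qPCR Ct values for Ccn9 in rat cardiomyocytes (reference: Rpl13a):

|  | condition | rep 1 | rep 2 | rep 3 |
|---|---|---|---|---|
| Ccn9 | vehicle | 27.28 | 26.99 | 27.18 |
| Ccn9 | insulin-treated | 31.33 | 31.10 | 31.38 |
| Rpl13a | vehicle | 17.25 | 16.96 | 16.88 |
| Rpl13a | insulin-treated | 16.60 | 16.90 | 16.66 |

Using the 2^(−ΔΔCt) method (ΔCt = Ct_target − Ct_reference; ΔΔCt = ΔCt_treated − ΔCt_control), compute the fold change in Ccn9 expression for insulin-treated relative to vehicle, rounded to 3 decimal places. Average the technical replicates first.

Mean Ct: Ccn9 vehicle 27.150; Ccn9 insulin-treated 31.270; Rpl13a vehicle 17.030; Rpl13a insulin-treated 16.720
ΔCt(vehicle) = 27.150 − 17.030 = 10.120
ΔCt(insulin-treated) = 31.270 − 16.720 = 14.550
ΔΔCt = 14.550 − 10.120 = 4.430
Fold change = 2^(−4.430) = 0.0464

0.046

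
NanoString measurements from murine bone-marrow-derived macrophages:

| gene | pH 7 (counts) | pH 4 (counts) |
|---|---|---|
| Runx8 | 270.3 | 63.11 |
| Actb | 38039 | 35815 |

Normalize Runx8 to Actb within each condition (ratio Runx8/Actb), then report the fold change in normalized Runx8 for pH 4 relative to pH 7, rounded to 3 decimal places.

Runx8/Actb (pH 7) = 270.3 / 38039 = 0.0071059
Runx8/Actb (pH 4) = 63.11 / 35815 = 0.0017621
Fold change = 0.0017621 / 0.0071059 = 0.2480

0.248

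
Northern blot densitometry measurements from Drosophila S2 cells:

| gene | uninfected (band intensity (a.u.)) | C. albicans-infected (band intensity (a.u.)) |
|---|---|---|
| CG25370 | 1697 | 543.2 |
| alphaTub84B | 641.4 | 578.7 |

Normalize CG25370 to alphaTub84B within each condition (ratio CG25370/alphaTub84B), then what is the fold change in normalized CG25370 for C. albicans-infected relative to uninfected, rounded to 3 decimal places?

0.355

CG25370/alphaTub84B (uninfected) = 1697 / 641.4 = 2.6458
CG25370/alphaTub84B (C. albicans-infected) = 543.2 / 578.7 = 0.93866
Fold change = 0.93866 / 2.6458 = 0.3548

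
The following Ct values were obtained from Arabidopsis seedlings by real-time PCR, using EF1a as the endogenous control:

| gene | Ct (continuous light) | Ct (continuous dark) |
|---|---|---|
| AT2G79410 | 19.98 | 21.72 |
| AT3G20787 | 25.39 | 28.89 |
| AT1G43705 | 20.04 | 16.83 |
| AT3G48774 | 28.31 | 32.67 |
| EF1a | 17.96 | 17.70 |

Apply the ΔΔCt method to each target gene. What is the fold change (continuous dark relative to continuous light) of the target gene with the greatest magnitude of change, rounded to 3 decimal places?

AT2G79410: ΔΔCt = (21.72−17.70) − (19.98−17.96) = 4.02 − 2.02 = 2.00; fold change = 2^-2.00 = 0.250
AT3G20787: ΔΔCt = (28.89−17.70) − (25.39−17.96) = 11.19 − 7.43 = 3.76; fold change = 2^-3.76 = 0.074
AT1G43705: ΔΔCt = (16.83−17.70) − (20.04−17.96) = -0.87 − 2.08 = -2.95; fold change = 2^2.95 = 7.727
AT3G48774: ΔΔCt = (32.67−17.70) − (28.31−17.96) = 14.97 − 10.35 = 4.62; fold change = 2^-4.62 = 0.041
AT3G48774 has the largest |ΔΔCt| = 4.62.

0.041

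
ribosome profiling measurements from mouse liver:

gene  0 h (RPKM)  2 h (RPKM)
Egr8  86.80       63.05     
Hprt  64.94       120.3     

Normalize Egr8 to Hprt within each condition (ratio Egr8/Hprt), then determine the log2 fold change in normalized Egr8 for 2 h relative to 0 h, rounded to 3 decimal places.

-1.351

Egr8/Hprt (0 h) = 86.80 / 64.94 = 1.3366
Egr8/Hprt (2 h) = 63.05 / 120.3 = 0.52411
Fold change = 0.52411 / 1.3366 = 0.3921
log2(0.3921) = -1.3507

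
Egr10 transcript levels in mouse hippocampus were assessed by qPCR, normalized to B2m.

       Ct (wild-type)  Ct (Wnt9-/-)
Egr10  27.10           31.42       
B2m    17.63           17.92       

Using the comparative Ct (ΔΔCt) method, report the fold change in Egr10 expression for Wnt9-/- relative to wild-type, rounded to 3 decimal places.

0.061

ΔCt(wild-type) = 27.100 − 17.630 = 9.470
ΔCt(Wnt9-/-) = 31.420 − 17.920 = 13.500
ΔΔCt = 13.500 − 9.470 = 4.030
Fold change = 2^(−4.030) = 0.0612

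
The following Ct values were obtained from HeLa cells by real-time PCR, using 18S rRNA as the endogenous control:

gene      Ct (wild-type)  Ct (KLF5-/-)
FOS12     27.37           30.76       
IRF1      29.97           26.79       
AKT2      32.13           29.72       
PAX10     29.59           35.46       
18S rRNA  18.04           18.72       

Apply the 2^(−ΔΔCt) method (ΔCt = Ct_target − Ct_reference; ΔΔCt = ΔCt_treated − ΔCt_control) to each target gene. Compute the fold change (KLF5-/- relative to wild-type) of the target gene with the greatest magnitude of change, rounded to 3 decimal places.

FOS12: ΔΔCt = (30.76−18.72) − (27.37−18.04) = 12.04 − 9.33 = 2.71; fold change = 2^-2.71 = 0.153
IRF1: ΔΔCt = (26.79−18.72) − (29.97−18.04) = 8.07 − 11.93 = -3.86; fold change = 2^3.86 = 14.520
AKT2: ΔΔCt = (29.72−18.72) − (32.13−18.04) = 11.00 − 14.09 = -3.09; fold change = 2^3.09 = 8.515
PAX10: ΔΔCt = (35.46−18.72) − (29.59−18.04) = 16.74 − 11.55 = 5.19; fold change = 2^-5.19 = 0.027
PAX10 has the largest |ΔΔCt| = 5.19.

0.027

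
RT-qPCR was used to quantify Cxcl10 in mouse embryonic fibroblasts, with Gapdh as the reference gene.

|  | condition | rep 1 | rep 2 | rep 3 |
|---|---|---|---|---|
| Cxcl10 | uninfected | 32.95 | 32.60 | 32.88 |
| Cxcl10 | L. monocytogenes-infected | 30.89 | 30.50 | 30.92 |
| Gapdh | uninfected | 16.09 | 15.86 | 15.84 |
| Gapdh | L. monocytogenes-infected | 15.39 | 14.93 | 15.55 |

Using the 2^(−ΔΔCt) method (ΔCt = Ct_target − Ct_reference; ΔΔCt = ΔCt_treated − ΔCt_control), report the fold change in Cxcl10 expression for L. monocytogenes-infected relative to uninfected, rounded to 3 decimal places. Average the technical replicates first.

Mean Ct: Cxcl10 uninfected 32.810; Cxcl10 L. monocytogenes-infected 30.770; Gapdh uninfected 15.930; Gapdh L. monocytogenes-infected 15.290
ΔCt(uninfected) = 32.810 − 15.930 = 16.880
ΔCt(L. monocytogenes-infected) = 30.770 − 15.290 = 15.480
ΔΔCt = 15.480 − 16.880 = -1.400
Fold change = 2^(−(-1.400)) = 2^1.400 = 2.6390

2.639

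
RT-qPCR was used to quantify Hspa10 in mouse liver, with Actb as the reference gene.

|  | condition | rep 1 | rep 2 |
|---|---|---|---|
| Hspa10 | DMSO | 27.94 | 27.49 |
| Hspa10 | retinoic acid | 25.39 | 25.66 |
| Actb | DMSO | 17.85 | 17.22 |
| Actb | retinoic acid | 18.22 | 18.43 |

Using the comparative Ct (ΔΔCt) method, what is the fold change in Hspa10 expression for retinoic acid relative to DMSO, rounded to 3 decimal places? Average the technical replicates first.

7.890

Mean Ct: Hspa10 DMSO 27.715; Hspa10 retinoic acid 25.525; Actb DMSO 17.535; Actb retinoic acid 18.325
ΔCt(DMSO) = 27.715 − 17.535 = 10.180
ΔCt(retinoic acid) = 25.525 − 18.325 = 7.200
ΔΔCt = 7.200 − 10.180 = -2.980
Fold change = 2^(−(-2.980)) = 2^2.980 = 7.8899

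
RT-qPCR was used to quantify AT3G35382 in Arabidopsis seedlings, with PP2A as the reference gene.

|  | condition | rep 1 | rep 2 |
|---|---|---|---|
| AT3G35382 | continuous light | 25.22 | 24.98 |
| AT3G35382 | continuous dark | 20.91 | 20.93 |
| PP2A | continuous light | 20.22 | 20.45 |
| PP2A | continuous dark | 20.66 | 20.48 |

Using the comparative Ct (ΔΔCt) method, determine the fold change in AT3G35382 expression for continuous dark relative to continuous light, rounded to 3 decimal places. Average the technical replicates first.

21.333

Mean Ct: AT3G35382 continuous light 25.100; AT3G35382 continuous dark 20.920; PP2A continuous light 20.335; PP2A continuous dark 20.570
ΔCt(continuous light) = 25.100 − 20.335 = 4.765
ΔCt(continuous dark) = 20.920 − 20.570 = 0.350
ΔΔCt = 0.350 − 4.765 = -4.415
Fold change = 2^(−(-4.415)) = 2^4.415 = 21.3328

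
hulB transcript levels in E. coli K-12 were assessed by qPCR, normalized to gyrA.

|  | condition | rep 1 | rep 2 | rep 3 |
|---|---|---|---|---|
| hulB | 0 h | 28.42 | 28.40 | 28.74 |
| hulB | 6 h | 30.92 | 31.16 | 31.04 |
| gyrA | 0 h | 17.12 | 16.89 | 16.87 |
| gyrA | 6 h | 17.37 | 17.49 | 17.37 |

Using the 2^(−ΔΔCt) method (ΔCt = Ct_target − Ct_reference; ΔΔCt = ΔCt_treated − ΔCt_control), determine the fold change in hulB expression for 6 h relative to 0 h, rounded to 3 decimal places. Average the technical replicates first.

0.238

Mean Ct: hulB 0 h 28.520; hulB 6 h 31.040; gyrA 0 h 16.960; gyrA 6 h 17.410
ΔCt(0 h) = 28.520 − 16.960 = 11.560
ΔCt(6 h) = 31.040 − 17.410 = 13.630
ΔΔCt = 13.630 − 11.560 = 2.070
Fold change = 2^(−2.070) = 0.2382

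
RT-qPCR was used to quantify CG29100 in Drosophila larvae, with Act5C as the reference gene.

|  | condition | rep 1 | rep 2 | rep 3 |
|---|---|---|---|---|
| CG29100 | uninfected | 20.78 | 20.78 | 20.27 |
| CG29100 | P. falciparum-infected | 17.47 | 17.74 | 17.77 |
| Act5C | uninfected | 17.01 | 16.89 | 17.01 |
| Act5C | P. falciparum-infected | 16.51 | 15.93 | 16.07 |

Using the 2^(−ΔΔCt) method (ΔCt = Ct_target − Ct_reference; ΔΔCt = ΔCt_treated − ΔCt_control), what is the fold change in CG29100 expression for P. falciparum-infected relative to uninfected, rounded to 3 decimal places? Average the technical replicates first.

4.438

Mean Ct: CG29100 uninfected 20.610; CG29100 P. falciparum-infected 17.660; Act5C uninfected 16.970; Act5C P. falciparum-infected 16.170
ΔCt(uninfected) = 20.610 − 16.970 = 3.640
ΔCt(P. falciparum-infected) = 17.660 − 16.170 = 1.490
ΔΔCt = 1.490 − 3.640 = -2.150
Fold change = 2^(−(-2.150)) = 2^2.150 = 4.4383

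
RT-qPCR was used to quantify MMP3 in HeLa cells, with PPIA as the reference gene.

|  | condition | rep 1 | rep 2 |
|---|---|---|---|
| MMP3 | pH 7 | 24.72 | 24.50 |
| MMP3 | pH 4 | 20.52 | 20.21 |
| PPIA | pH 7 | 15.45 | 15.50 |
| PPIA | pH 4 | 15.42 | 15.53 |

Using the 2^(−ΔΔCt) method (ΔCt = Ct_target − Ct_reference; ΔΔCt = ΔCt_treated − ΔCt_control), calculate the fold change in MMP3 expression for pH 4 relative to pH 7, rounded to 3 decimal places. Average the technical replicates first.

Mean Ct: MMP3 pH 7 24.610; MMP3 pH 4 20.365; PPIA pH 7 15.475; PPIA pH 4 15.475
ΔCt(pH 7) = 24.610 − 15.475 = 9.135
ΔCt(pH 4) = 20.365 − 15.475 = 4.890
ΔΔCt = 4.890 − 9.135 = -4.245
Fold change = 2^(−(-4.245)) = 2^4.245 = 18.9615

18.961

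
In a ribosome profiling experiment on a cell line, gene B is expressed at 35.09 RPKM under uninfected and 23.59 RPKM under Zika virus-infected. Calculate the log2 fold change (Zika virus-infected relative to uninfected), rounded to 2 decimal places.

Fold change = 23.59 / 35.09 = 0.6723
log2(0.6723) = -0.573

-0.57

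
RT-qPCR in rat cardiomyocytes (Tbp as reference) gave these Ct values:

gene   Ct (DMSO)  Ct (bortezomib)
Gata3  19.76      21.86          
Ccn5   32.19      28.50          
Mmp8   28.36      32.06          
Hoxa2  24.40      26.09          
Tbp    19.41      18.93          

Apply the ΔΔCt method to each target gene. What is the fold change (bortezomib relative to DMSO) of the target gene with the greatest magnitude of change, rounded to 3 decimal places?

0.055

Gata3: ΔΔCt = (21.86−18.93) − (19.76−19.41) = 2.93 − 0.35 = 2.58; fold change = 2^-2.58 = 0.167
Ccn5: ΔΔCt = (28.50−18.93) − (32.19−19.41) = 9.57 − 12.78 = -3.21; fold change = 2^3.21 = 9.254
Mmp8: ΔΔCt = (32.06−18.93) − (28.36−19.41) = 13.13 − 8.95 = 4.18; fold change = 2^-4.18 = 0.055
Hoxa2: ΔΔCt = (26.09−18.93) − (24.40−19.41) = 7.16 − 4.99 = 2.17; fold change = 2^-2.17 = 0.222
Mmp8 has the largest |ΔΔCt| = 4.18.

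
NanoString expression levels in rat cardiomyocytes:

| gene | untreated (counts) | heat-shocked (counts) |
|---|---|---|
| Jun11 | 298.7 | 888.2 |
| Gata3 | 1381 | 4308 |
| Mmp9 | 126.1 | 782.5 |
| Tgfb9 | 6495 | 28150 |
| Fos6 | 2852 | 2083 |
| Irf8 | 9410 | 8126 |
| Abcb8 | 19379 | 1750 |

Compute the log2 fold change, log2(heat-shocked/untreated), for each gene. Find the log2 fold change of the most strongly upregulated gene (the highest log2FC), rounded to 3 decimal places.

2.634

log2(888.2/298.7) = 1.572  (Jun11)
log2(4308/1381) = 1.641  (Gata3)
log2(782.5/126.1) = 2.634  (Mmp9)
log2(28150/6495) = 2.116  (Tgfb9)
log2(2083/2852) = -0.453  (Fos6)
log2(8126/9410) = -0.212  (Irf8)
log2(1750/19379) = -3.469  (Abcb8)
Mmp9 is most strongly upregulated.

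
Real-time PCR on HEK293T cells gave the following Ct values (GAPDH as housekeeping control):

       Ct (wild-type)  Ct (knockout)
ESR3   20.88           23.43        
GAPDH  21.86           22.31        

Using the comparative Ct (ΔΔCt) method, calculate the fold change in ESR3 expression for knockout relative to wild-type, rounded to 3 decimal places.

ΔCt(wild-type) = 20.880 − 21.860 = -0.980
ΔCt(knockout) = 23.430 − 22.310 = 1.120
ΔΔCt = 1.120 − (-0.980) = 2.100
Fold change = 2^(−2.100) = 0.2333

0.233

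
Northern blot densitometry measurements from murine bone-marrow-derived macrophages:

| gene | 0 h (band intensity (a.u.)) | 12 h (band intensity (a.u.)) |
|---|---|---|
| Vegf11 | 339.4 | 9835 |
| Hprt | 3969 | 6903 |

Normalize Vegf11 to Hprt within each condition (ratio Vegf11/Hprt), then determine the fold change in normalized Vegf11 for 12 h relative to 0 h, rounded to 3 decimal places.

Vegf11/Hprt (0 h) = 339.4 / 3969 = 0.085513
Vegf11/Hprt (12 h) = 9835 / 6903 = 1.4247
Fold change = 1.4247 / 0.085513 = 16.6612

16.661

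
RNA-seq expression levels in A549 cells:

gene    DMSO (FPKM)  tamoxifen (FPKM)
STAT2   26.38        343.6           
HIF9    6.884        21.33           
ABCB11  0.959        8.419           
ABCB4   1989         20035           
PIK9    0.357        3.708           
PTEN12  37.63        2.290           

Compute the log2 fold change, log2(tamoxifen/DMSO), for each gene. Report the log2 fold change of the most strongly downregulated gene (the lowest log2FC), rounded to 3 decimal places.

-4.038

log2(343.6/26.38) = 3.703  (STAT2)
log2(21.33/6.884) = 1.632  (HIF9)
log2(8.419/0.959) = 3.134  (ABCB11)
log2(20035/1989) = 3.332  (ABCB4)
log2(3.708/0.357) = 3.377  (PIK9)
log2(2.290/37.63) = -4.038  (PTEN12)
PTEN12 is most strongly downregulated.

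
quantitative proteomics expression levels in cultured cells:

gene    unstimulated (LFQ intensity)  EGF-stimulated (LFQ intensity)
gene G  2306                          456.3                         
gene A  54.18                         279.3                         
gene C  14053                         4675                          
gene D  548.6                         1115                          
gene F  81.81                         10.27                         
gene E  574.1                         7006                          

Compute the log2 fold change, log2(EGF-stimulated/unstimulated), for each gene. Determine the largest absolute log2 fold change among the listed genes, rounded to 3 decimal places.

log2(456.3/2306) = -2.337  (gene G)
log2(279.3/54.18) = 2.366  (gene A)
log2(4675/14053) = -1.588  (gene C)
log2(1115/548.6) = 1.023  (gene D)
log2(10.27/81.81) = -2.994  (gene F)
log2(7006/574.1) = 3.609  (gene E)
The largest magnitude belongs to gene E.

3.609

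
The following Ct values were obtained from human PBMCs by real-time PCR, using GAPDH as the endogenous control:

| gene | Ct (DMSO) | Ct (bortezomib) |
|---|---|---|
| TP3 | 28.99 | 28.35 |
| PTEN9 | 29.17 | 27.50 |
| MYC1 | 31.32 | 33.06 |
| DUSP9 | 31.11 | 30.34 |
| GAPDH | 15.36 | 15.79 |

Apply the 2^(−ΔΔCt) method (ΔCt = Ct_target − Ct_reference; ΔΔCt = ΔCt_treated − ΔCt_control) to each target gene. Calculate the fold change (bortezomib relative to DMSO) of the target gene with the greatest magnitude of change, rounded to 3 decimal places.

TP3: ΔΔCt = (28.35−15.79) − (28.99−15.36) = 12.56 − 13.63 = -1.07; fold change = 2^1.07 = 2.099
PTEN9: ΔΔCt = (27.50−15.79) − (29.17−15.36) = 11.71 − 13.81 = -2.10; fold change = 2^2.10 = 4.287
MYC1: ΔΔCt = (33.06−15.79) − (31.32−15.36) = 17.27 − 15.96 = 1.31; fold change = 2^-1.31 = 0.403
DUSP9: ΔΔCt = (30.34−15.79) − (31.11−15.36) = 14.55 − 15.75 = -1.20; fold change = 2^1.20 = 2.297
PTEN9 has the largest |ΔΔCt| = 2.10.

4.287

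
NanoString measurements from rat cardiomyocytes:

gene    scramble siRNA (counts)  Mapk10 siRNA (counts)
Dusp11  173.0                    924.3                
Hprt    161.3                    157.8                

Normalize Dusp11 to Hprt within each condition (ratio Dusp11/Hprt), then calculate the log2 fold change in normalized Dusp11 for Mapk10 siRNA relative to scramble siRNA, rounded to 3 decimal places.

2.449

Dusp11/Hprt (scramble siRNA) = 173.0 / 161.3 = 1.0725
Dusp11/Hprt (Mapk10 siRNA) = 924.3 / 157.8 = 5.8574
Fold change = 5.8574 / 1.0725 = 5.4613
log2(5.4613) = 2.4492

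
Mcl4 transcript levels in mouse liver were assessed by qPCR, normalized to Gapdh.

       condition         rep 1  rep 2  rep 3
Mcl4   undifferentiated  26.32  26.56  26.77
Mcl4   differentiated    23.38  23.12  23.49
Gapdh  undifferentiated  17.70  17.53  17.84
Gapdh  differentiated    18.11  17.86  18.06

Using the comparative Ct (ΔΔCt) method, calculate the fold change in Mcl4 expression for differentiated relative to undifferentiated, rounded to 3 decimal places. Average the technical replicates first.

11.632

Mean Ct: Mcl4 undifferentiated 26.550; Mcl4 differentiated 23.330; Gapdh undifferentiated 17.690; Gapdh differentiated 18.010
ΔCt(undifferentiated) = 26.550 − 17.690 = 8.860
ΔCt(differentiated) = 23.330 − 18.010 = 5.320
ΔΔCt = 5.320 − 8.860 = -3.540
Fold change = 2^(−(-3.540)) = 2^3.540 = 11.6318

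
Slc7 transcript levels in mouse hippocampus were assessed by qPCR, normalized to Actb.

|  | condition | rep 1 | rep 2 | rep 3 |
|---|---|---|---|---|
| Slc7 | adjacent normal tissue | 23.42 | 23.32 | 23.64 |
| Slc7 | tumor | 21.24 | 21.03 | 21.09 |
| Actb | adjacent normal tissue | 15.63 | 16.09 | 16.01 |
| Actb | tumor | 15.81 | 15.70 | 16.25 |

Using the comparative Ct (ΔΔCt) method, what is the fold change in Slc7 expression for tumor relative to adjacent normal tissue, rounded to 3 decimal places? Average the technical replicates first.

Mean Ct: Slc7 adjacent normal tissue 23.460; Slc7 tumor 21.120; Actb adjacent normal tissue 15.910; Actb tumor 15.920
ΔCt(adjacent normal tissue) = 23.460 − 15.910 = 7.550
ΔCt(tumor) = 21.120 − 15.920 = 5.200
ΔΔCt = 5.200 − 7.550 = -2.350
Fold change = 2^(−(-2.350)) = 2^2.350 = 5.0982

5.098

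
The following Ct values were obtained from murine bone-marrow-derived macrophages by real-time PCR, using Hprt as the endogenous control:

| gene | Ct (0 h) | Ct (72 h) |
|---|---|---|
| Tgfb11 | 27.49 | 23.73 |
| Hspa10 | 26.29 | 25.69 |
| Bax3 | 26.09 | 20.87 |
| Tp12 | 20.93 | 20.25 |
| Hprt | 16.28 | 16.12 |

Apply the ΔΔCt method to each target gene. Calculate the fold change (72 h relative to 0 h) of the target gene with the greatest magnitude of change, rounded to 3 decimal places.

33.359

Tgfb11: ΔΔCt = (23.73−16.12) − (27.49−16.28) = 7.61 − 11.21 = -3.60; fold change = 2^3.60 = 12.126
Hspa10: ΔΔCt = (25.69−16.12) − (26.29−16.28) = 9.57 − 10.01 = -0.44; fold change = 2^0.44 = 1.357
Bax3: ΔΔCt = (20.87−16.12) − (26.09−16.28) = 4.75 − 9.81 = -5.06; fold change = 2^5.06 = 33.359
Tp12: ΔΔCt = (20.25−16.12) − (20.93−16.28) = 4.13 − 4.65 = -0.52; fold change = 2^0.52 = 1.434
Bax3 has the largest |ΔΔCt| = 5.06.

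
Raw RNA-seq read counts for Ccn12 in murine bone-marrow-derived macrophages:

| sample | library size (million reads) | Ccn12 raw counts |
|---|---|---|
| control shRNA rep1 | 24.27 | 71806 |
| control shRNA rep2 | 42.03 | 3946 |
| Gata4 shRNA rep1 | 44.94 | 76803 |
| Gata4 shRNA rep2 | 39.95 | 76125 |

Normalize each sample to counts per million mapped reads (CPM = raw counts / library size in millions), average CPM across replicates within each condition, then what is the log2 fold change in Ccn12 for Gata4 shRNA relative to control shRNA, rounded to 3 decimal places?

0.244

CPM(control shRNA rep1) = 71806 / 24.27 = 2958.6321
CPM(control shRNA rep2) = 3946 / 42.03 = 93.8853
CPM(Gata4 shRNA rep1) = 76803 / 44.94 = 1709.0120
CPM(Gata4 shRNA rep2) = 76125 / 39.95 = 1905.5069
mean CPM(control shRNA) = 1526.2587; mean CPM(Gata4 shRNA) = 1807.2594
Fold change = 1807.2594 / 1526.2587 = 1.18411
log2(1.18411) = 0.2438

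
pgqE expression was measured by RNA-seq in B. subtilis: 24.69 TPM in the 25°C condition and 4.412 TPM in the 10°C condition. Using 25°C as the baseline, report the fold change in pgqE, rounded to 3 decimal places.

Fold change = 4.412 / 24.69 = 0.1787
pgqE is downregulated.

0.179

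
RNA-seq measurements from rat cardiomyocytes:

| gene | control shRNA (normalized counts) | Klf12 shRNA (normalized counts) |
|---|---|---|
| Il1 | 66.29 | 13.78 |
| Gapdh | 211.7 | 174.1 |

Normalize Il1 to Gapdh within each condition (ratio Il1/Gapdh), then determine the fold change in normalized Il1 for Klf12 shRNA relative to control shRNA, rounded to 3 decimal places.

Il1/Gapdh (control shRNA) = 66.29 / 211.7 = 0.31313
Il1/Gapdh (Klf12 shRNA) = 13.78 / 174.1 = 0.07915
Fold change = 0.07915 / 0.31313 = 0.2528

0.253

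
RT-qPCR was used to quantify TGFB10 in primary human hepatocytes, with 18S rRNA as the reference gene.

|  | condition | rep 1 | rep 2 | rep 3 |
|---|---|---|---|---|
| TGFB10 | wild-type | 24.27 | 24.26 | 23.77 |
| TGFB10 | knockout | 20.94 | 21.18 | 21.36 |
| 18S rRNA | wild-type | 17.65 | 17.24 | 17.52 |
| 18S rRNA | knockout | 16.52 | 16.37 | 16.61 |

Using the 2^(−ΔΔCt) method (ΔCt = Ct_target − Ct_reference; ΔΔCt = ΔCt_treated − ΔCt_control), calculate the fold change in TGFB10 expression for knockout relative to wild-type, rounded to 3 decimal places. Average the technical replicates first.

Mean Ct: TGFB10 wild-type 24.100; TGFB10 knockout 21.160; 18S rRNA wild-type 17.470; 18S rRNA knockout 16.500
ΔCt(wild-type) = 24.100 − 17.470 = 6.630
ΔCt(knockout) = 21.160 − 16.500 = 4.660
ΔΔCt = 4.660 − 6.630 = -1.970
Fold change = 2^(−(-1.970)) = 2^1.970 = 3.9177

3.918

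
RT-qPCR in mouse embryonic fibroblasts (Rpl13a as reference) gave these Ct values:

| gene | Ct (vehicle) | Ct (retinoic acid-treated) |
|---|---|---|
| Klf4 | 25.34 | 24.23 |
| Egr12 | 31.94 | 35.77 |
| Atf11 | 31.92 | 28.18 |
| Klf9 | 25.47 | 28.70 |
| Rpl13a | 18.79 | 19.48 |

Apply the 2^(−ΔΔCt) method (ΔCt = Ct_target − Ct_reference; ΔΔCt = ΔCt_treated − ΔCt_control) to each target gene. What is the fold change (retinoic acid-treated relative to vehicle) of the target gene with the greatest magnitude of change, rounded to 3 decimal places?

21.556

Klf4: ΔΔCt = (24.23−19.48) − (25.34−18.79) = 4.75 − 6.55 = -1.80; fold change = 2^1.80 = 3.482
Egr12: ΔΔCt = (35.77−19.48) − (31.94−18.79) = 16.29 − 13.15 = 3.14; fold change = 2^-3.14 = 0.113
Atf11: ΔΔCt = (28.18−19.48) − (31.92−18.79) = 8.70 − 13.13 = -4.43; fold change = 2^4.43 = 21.556
Klf9: ΔΔCt = (28.70−19.48) − (25.47−18.79) = 9.22 − 6.68 = 2.54; fold change = 2^-2.54 = 0.172
Atf11 has the largest |ΔΔCt| = 4.43.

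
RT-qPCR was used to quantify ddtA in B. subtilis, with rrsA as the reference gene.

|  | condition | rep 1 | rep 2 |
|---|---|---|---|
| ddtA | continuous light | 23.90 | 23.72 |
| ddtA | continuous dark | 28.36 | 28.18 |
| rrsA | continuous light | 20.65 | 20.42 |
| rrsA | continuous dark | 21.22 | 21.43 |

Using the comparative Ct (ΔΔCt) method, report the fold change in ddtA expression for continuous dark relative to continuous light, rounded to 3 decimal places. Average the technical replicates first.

0.079

Mean Ct: ddtA continuous light 23.810; ddtA continuous dark 28.270; rrsA continuous light 20.535; rrsA continuous dark 21.325
ΔCt(continuous light) = 23.810 − 20.535 = 3.275
ΔCt(continuous dark) = 28.270 − 21.325 = 6.945
ΔΔCt = 6.945 − 3.275 = 3.670
Fold change = 2^(−3.670) = 0.0786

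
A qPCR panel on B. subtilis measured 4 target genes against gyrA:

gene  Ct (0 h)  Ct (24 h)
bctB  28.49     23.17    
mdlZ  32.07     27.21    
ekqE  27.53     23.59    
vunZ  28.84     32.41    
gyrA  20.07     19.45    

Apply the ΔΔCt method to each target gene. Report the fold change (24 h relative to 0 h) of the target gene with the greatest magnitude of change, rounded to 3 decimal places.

25.992

bctB: ΔΔCt = (23.17−19.45) − (28.49−20.07) = 3.72 − 8.42 = -4.70; fold change = 2^4.70 = 25.992
mdlZ: ΔΔCt = (27.21−19.45) − (32.07−20.07) = 7.76 − 12.00 = -4.24; fold change = 2^4.24 = 18.896
ekqE: ΔΔCt = (23.59−19.45) − (27.53−20.07) = 4.14 − 7.46 = -3.32; fold change = 2^3.32 = 9.987
vunZ: ΔΔCt = (32.41−19.45) − (28.84−20.07) = 12.96 − 8.77 = 4.19; fold change = 2^-4.19 = 0.055
bctB has the largest |ΔΔCt| = 4.70.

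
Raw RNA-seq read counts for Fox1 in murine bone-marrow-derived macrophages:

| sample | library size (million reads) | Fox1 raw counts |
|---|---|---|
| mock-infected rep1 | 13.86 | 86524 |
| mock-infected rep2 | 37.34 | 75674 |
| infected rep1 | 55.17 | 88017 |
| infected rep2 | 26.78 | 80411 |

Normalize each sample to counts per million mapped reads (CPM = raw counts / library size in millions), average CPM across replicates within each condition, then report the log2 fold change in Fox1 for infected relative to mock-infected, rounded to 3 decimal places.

-0.847

CPM(mock-infected rep1) = 86524 / 13.86 = 6242.7128
CPM(mock-infected rep2) = 75674 / 37.34 = 2026.6202
CPM(infected rep1) = 88017 / 55.17 = 1595.3779
CPM(infected rep2) = 80411 / 26.78 = 3002.6512
mean CPM(mock-infected) = 4134.6665; mean CPM(infected) = 2299.0146
Fold change = 2299.0146 / 4134.6665 = 0.55603
log2(0.55603) = -0.8468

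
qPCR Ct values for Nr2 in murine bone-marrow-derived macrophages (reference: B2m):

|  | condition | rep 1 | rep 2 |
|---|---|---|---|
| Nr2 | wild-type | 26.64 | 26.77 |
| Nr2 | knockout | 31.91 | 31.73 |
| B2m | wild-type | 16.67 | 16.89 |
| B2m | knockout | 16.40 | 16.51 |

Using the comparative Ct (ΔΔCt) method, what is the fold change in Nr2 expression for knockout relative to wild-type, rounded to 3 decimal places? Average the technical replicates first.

Mean Ct: Nr2 wild-type 26.705; Nr2 knockout 31.820; B2m wild-type 16.780; B2m knockout 16.455
ΔCt(wild-type) = 26.705 − 16.780 = 9.925
ΔCt(knockout) = 31.820 − 16.455 = 15.365
ΔΔCt = 15.365 − 9.925 = 5.440
Fold change = 2^(−5.440) = 0.0230

0.023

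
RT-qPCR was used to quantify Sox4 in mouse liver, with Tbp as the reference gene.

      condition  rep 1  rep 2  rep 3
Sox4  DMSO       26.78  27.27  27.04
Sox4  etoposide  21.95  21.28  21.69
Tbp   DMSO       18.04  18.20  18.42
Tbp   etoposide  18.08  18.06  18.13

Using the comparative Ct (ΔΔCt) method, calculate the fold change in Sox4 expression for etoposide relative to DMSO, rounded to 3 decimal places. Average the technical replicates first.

Mean Ct: Sox4 DMSO 27.030; Sox4 etoposide 21.640; Tbp DMSO 18.220; Tbp etoposide 18.090
ΔCt(DMSO) = 27.030 − 18.220 = 8.810
ΔCt(etoposide) = 21.640 − 18.090 = 3.550
ΔΔCt = 3.550 − 8.810 = -5.260
Fold change = 2^(−(-5.260)) = 2^5.260 = 38.3193

38.319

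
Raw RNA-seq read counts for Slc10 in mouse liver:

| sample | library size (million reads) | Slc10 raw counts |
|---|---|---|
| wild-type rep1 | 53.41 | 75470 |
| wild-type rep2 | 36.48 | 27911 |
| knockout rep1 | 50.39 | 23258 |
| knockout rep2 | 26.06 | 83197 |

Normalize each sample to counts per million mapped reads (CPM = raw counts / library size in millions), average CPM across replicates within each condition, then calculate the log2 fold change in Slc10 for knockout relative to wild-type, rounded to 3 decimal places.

0.746

CPM(wild-type rep1) = 75470 / 53.41 = 1413.0313
CPM(wild-type rep2) = 27911 / 36.48 = 765.1042
CPM(knockout rep1) = 23258 / 50.39 = 461.5598
CPM(knockout rep2) = 83197 / 26.06 = 3192.5173
mean CPM(wild-type) = 1089.0677; mean CPM(knockout) = 1827.0386
Fold change = 1827.0386 / 1089.0677 = 1.67762
log2(1.67762) = 0.7464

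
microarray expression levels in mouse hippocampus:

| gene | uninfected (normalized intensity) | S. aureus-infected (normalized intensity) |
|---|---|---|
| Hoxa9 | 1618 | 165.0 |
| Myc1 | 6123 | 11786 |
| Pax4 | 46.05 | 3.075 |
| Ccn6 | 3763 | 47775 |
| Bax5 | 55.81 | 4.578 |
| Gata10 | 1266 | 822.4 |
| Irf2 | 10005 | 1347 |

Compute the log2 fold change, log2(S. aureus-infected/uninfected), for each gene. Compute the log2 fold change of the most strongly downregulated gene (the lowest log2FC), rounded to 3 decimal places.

-3.905

log2(165.0/1618) = -3.294  (Hoxa9)
log2(11786/6123) = 0.945  (Myc1)
log2(3.075/46.05) = -3.905  (Pax4)
log2(47775/3763) = 3.666  (Ccn6)
log2(4.578/55.81) = -3.608  (Bax5)
log2(822.4/1266) = -0.622  (Gata10)
log2(1347/10005) = -2.893  (Irf2)
Pax4 is most strongly downregulated.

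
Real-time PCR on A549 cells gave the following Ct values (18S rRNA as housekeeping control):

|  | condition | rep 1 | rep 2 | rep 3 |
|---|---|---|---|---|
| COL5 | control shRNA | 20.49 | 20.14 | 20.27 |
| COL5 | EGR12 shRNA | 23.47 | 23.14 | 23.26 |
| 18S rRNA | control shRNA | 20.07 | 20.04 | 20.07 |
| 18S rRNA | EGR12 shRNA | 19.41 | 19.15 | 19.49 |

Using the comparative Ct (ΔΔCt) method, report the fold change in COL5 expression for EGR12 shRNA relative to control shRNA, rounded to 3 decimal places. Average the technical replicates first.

0.077

Mean Ct: COL5 control shRNA 20.300; COL5 EGR12 shRNA 23.290; 18S rRNA control shRNA 20.060; 18S rRNA EGR12 shRNA 19.350
ΔCt(control shRNA) = 20.300 − 20.060 = 0.240
ΔCt(EGR12 shRNA) = 23.290 − 19.350 = 3.940
ΔΔCt = 3.940 − 0.240 = 3.700
Fold change = 2^(−3.700) = 0.0769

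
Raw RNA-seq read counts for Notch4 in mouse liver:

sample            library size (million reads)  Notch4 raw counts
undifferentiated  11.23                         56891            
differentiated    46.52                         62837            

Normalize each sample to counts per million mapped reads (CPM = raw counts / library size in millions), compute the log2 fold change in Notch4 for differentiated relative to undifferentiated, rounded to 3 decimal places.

CPM(undifferentiated) = 56891 / 11.23 = 5065.9840
CPM(differentiated) = 62837 / 46.52 = 1350.7524
Fold change = 1350.7524 / 5065.9840 = 0.26663
log2(0.26663) = -1.9071

-1.907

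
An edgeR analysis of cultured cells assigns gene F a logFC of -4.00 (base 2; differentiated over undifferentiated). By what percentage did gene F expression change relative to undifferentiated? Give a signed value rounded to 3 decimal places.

Fold change = 2^(-4.00) = 0.0625
Percent change = (FC − 1) × 100% = (0.0625 − 1) × 100 = -93.750%

-93.750%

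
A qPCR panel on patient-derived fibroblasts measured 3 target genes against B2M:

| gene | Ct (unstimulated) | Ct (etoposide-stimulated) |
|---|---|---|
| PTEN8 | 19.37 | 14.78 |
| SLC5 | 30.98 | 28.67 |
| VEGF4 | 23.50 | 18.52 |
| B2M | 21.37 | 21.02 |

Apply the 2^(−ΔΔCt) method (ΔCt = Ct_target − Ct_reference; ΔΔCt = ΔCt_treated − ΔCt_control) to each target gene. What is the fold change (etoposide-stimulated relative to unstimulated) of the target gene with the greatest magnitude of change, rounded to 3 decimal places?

PTEN8: ΔΔCt = (14.78−21.02) − (19.37−21.37) = -6.24 − (-2.00) = -4.24; fold change = 2^4.24 = 18.896
SLC5: ΔΔCt = (28.67−21.02) − (30.98−21.37) = 7.65 − 9.61 = -1.96; fold change = 2^1.96 = 3.891
VEGF4: ΔΔCt = (18.52−21.02) − (23.50−21.37) = -2.50 − 2.13 = -4.63; fold change = 2^4.63 = 24.761
VEGF4 has the largest |ΔΔCt| = 4.63.

24.761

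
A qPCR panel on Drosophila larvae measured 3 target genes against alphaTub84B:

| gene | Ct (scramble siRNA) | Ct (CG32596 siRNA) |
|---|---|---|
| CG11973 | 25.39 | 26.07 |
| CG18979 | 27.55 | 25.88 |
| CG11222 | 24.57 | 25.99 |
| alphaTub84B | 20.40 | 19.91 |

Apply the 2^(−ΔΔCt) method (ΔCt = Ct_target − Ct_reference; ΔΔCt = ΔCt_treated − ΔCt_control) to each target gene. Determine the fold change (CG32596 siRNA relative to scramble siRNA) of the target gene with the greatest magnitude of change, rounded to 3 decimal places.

0.266

CG11973: ΔΔCt = (26.07−19.91) − (25.39−20.40) = 6.16 − 4.99 = 1.17; fold change = 2^-1.17 = 0.444
CG18979: ΔΔCt = (25.88−19.91) − (27.55−20.40) = 5.97 − 7.15 = -1.18; fold change = 2^1.18 = 2.266
CG11222: ΔΔCt = (25.99−19.91) − (24.57−20.40) = 6.08 − 4.17 = 1.91; fold change = 2^-1.91 = 0.266
CG11222 has the largest |ΔΔCt| = 1.91.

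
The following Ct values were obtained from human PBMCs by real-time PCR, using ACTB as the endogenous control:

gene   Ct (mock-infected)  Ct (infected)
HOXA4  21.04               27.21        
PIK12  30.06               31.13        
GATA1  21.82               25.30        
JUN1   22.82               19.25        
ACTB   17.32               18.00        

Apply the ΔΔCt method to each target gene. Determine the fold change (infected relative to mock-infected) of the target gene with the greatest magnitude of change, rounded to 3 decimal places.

0.022

HOXA4: ΔΔCt = (27.21−18.00) − (21.04−17.32) = 9.21 − 3.72 = 5.49; fold change = 2^-5.49 = 0.022
PIK12: ΔΔCt = (31.13−18.00) − (30.06−17.32) = 13.13 − 12.74 = 0.39; fold change = 2^-0.39 = 0.763
GATA1: ΔΔCt = (25.30−18.00) − (21.82−17.32) = 7.30 − 4.50 = 2.80; fold change = 2^-2.80 = 0.144
JUN1: ΔΔCt = (19.25−18.00) − (22.82−17.32) = 1.25 − 5.50 = -4.25; fold change = 2^4.25 = 19.027
HOXA4 has the largest |ΔΔCt| = 5.49.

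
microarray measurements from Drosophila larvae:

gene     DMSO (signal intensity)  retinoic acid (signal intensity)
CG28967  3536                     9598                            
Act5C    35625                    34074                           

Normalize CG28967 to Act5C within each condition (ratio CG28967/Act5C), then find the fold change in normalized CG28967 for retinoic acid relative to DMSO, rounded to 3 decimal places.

2.838

CG28967/Act5C (DMSO) = 3536 / 35625 = 0.099256
CG28967/Act5C (retinoic acid) = 9598 / 34074 = 0.28168
Fold change = 0.28168 / 0.099256 = 2.8379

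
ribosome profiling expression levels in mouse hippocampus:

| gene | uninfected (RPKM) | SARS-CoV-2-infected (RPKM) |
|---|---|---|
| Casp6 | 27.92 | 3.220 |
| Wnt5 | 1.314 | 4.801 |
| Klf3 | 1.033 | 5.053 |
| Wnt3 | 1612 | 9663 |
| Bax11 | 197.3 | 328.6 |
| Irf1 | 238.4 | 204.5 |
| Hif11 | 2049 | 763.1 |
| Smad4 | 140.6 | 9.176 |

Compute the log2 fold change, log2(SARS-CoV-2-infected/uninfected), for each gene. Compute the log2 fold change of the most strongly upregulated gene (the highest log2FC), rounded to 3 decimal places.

2.584

log2(3.220/27.92) = -3.116  (Casp6)
log2(4.801/1.314) = 1.869  (Wnt5)
log2(5.053/1.033) = 2.290  (Klf3)
log2(9663/1612) = 2.584  (Wnt3)
log2(328.6/197.3) = 0.736  (Bax11)
log2(204.5/238.4) = -0.221  (Irf1)
log2(763.1/2049) = -1.425  (Hif11)
log2(9.176/140.6) = -3.938  (Smad4)
Wnt3 is most strongly upregulated.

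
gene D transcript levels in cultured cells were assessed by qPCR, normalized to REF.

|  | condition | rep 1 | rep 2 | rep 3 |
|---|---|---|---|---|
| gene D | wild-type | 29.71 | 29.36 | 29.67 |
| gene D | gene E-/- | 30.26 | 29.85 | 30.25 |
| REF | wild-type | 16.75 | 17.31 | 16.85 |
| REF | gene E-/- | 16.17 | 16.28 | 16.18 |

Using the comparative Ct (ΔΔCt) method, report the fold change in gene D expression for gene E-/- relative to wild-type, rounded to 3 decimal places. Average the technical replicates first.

Mean Ct: gene D wild-type 29.580; gene D gene E-/- 30.120; REF wild-type 16.970; REF gene E-/- 16.210
ΔCt(wild-type) = 29.580 − 16.970 = 12.610
ΔCt(gene E-/-) = 30.120 − 16.210 = 13.910
ΔΔCt = 13.910 − 12.610 = 1.300
Fold change = 2^(−1.300) = 0.4061

0.406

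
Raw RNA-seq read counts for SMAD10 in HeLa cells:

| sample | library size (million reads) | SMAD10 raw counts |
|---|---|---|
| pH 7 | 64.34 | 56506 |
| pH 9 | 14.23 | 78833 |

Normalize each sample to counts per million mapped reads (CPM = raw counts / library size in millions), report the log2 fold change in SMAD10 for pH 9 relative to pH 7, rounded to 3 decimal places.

CPM(pH 7) = 56506 / 64.34 = 878.2406
CPM(pH 9) = 78833 / 14.23 = 5539.9157
Fold change = 5539.9157 / 878.2406 = 6.30797
log2(6.30797) = 2.6572

2.657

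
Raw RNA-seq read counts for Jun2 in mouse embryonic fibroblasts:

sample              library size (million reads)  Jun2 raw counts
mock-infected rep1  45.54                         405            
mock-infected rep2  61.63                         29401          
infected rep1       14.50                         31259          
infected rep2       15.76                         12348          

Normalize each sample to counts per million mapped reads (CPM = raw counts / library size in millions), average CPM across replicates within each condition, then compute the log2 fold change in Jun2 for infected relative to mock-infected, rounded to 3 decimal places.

CPM(mock-infected rep1) = 405 / 45.54 = 8.8933
CPM(mock-infected rep2) = 29401 / 61.63 = 477.0566
CPM(infected rep1) = 31259 / 14.50 = 2155.7931
CPM(infected rep2) = 12348 / 15.76 = 783.5025
mean CPM(mock-infected) = 242.9750; mean CPM(infected) = 1469.6478
Fold change = 1469.6478 / 242.9750 = 6.04856
log2(6.04856) = 2.5966

2.597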